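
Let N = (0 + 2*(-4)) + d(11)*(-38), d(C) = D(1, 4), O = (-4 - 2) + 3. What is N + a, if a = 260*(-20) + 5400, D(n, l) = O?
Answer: 306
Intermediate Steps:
O = -3 (O = -6 + 3 = -3)
D(n, l) = -3
d(C) = -3
N = 106 (N = (0 + 2*(-4)) - 3*(-38) = (0 - 8) + 114 = -8 + 114 = 106)
a = 200 (a = -5200 + 5400 = 200)
N + a = 106 + 200 = 306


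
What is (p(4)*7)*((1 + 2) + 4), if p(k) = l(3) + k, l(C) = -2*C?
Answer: -98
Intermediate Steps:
p(k) = -6 + k (p(k) = -2*3 + k = -6 + k)
(p(4)*7)*((1 + 2) + 4) = ((-6 + 4)*7)*((1 + 2) + 4) = (-2*7)*(3 + 4) = -14*7 = -98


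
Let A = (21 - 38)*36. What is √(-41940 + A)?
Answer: 6*I*√1182 ≈ 206.28*I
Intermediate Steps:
A = -612 (A = -17*36 = -612)
√(-41940 + A) = √(-41940 - 612) = √(-42552) = 6*I*√1182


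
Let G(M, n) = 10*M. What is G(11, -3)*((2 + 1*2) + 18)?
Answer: 2420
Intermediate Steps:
G(11, -3)*((2 + 1*2) + 18) = (10*11)*((2 + 1*2) + 18) = 110*((2 + 2) + 18) = 110*(4 + 18) = 110*22 = 2420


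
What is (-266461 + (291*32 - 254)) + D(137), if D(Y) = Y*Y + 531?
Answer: -238103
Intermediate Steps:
D(Y) = 531 + Y² (D(Y) = Y² + 531 = 531 + Y²)
(-266461 + (291*32 - 254)) + D(137) = (-266461 + (291*32 - 254)) + (531 + 137²) = (-266461 + (9312 - 254)) + (531 + 18769) = (-266461 + 9058) + 19300 = -257403 + 19300 = -238103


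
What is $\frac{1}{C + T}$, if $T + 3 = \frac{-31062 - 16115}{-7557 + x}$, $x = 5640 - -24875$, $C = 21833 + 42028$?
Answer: $\frac{1766}{112769599} \approx 1.566 \cdot 10^{-5}$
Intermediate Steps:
$C = 63861$
$x = 30515$ ($x = 5640 + 24875 = 30515$)
$T = - \frac{8927}{1766}$ ($T = -3 + \frac{-31062 - 16115}{-7557 + 30515} = -3 - \frac{47177}{22958} = -3 - \frac{3629}{1766} = - \frac{8927}{1766} \approx -5.0549$)
$\frac{1}{C + T} = \frac{1}{63861 - \frac{8927}{1766}} = \frac{1}{\frac{112769599}{1766}} = \frac{1766}{112769599}$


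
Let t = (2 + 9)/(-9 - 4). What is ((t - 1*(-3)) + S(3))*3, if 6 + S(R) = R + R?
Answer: 84/13 ≈ 6.4615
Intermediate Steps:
t = -11/13 (t = 11/(-13) = 11*(-1/13) = -11/13 ≈ -0.84615)
S(R) = -6 + 2*R (S(R) = -6 + (R + R) = -6 + 2*R)
((t - 1*(-3)) + S(3))*3 = ((-11/13 - 1*(-3)) + (-6 + 2*3))*3 = ((-11/13 + 3) + (-6 + 6))*3 = (28/13 + 0)*3 = (28/13)*3 = 84/13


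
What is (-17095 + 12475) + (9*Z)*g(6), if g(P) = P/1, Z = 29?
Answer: -3054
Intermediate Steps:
g(P) = P (g(P) = P*1 = P)
(-17095 + 12475) + (9*Z)*g(6) = (-17095 + 12475) + (9*29)*6 = -4620 + 261*6 = -4620 + 1566 = -3054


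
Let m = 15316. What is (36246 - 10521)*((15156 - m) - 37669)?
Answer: -973151025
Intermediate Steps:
(36246 - 10521)*((15156 - m) - 37669) = (36246 - 10521)*((15156 - 1*15316) - 37669) = 25725*((15156 - 15316) - 37669) = 25725*(-160 - 37669) = 25725*(-37829) = -973151025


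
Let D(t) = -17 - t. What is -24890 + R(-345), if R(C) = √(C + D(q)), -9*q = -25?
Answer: -24890 + 7*I*√67/3 ≈ -24890.0 + 19.099*I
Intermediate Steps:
q = 25/9 (q = -⅑*(-25) = 25/9 ≈ 2.7778)
R(C) = √(-178/9 + C) (R(C) = √(C + (-17 - 1*25/9)) = √(C + (-17 - 25/9)) = √(C - 178/9) = √(-178/9 + C))
-24890 + R(-345) = -24890 + √(-178 + 9*(-345))/3 = -24890 + √(-178 - 3105)/3 = -24890 + √(-3283)/3 = -24890 + (7*I*√67)/3 = -24890 + 7*I*√67/3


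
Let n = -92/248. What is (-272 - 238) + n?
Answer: -31643/62 ≈ -510.37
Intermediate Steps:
n = -23/62 (n = -92*1/248 = -23/62 ≈ -0.37097)
(-272 - 238) + n = (-272 - 238) - 23/62 = -510 - 23/62 = -31643/62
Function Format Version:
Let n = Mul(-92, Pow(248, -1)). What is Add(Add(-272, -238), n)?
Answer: Rational(-31643, 62) ≈ -510.37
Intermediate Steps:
n = Rational(-23, 62) (n = Mul(-92, Rational(1, 248)) = Rational(-23, 62) ≈ -0.37097)
Add(Add(-272, -238), n) = Add(Add(-272, -238), Rational(-23, 62)) = Add(-510, Rational(-23, 62)) = Rational(-31643, 62)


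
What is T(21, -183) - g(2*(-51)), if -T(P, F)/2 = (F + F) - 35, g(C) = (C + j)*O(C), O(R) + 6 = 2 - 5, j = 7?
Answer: -53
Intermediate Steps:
O(R) = -9 (O(R) = -6 + (2 - 5) = -6 - 3 = -9)
g(C) = -63 - 9*C (g(C) = (C + 7)*(-9) = (7 + C)*(-9) = -63 - 9*C)
T(P, F) = 70 - 4*F (T(P, F) = -2*((F + F) - 35) = -2*(2*F - 35) = -2*(-35 + 2*F) = 70 - 4*F)
T(21, -183) - g(2*(-51)) = (70 - 4*(-183)) - (-63 - 18*(-51)) = (70 + 732) - (-63 - 9*(-102)) = 802 - (-63 + 918) = 802 - 1*855 = 802 - 855 = -53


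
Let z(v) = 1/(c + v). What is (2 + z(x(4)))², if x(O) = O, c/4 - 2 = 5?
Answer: 4225/1024 ≈ 4.1260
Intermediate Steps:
c = 28 (c = 8 + 4*5 = 8 + 20 = 28)
z(v) = 1/(28 + v)
(2 + z(x(4)))² = (2 + 1/(28 + 4))² = (2 + 1/32)² = (65/32)² = 4225/1024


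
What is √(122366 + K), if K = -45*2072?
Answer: √29126 ≈ 170.66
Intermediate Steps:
K = -93240
√(122366 + K) = √(122366 - 93240) = √29126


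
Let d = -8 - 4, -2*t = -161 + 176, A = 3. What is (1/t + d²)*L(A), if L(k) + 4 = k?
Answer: -2158/15 ≈ -143.87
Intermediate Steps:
L(k) = -4 + k
t = -15/2 (t = -(-161 + 176)/2 = -½*15 = -15/2 ≈ -7.5000)
d = -12
(1/t + d²)*L(A) = (1/(-15/2) + (-12)²)*(-4 + 3) = (-2/15 + 144)*(-1) = (2158/15)*(-1) = -2158/15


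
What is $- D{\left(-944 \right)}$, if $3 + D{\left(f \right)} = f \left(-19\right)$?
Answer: $-17933$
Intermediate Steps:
$D{\left(f \right)} = -3 - 19 f$ ($D{\left(f \right)} = -3 + f \left(-19\right) = -3 - 19 f$)
$- D{\left(-944 \right)} = - (-3 - -17936) = - (-3 + 17936) = \left(-1\right) 17933 = -17933$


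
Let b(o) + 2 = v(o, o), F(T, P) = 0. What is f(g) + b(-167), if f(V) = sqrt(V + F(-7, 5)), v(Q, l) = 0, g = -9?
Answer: -2 + 3*I ≈ -2.0 + 3.0*I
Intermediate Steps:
b(o) = -2 (b(o) = -2 + 0 = -2)
f(V) = sqrt(V) (f(V) = sqrt(V + 0) = sqrt(V))
f(g) + b(-167) = sqrt(-9) - 2 = 3*I - 2 = -2 + 3*I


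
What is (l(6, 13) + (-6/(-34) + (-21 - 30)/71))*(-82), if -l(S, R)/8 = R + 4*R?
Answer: 51520108/1207 ≈ 42684.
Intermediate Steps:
l(S, R) = -40*R (l(S, R) = -8*(R + 4*R) = -40*R)
(l(6, 13) + (-6/(-34) + (-21 - 30)/71))*(-82) = (-40*13 + (-6/(-34) + (-21 - 30)/71))*(-82) = (-520 + (-6*(-1/34) - 51*1/71))*(-82) = (-520 + (3/17 - 51/71))*(-82) = (-520 - 654/1207)*(-82) = -628294/1207*(-82) = 51520108/1207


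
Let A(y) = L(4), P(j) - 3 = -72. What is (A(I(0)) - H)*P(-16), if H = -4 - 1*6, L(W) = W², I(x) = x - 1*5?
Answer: -1794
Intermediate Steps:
I(x) = -5 + x (I(x) = x - 5 = -5 + x)
P(j) = -69 (P(j) = 3 - 72 = -69)
A(y) = 16 (A(y) = 4² = 16)
H = -10 (H = -4 - 6 = -10)
(A(I(0)) - H)*P(-16) = (16 - 1*(-10))*(-69) = (16 + 10)*(-69) = 26*(-69) = -1794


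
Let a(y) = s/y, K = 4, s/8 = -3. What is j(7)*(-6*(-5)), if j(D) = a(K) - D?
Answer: -390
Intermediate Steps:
s = -24 (s = 8*(-3) = -24)
a(y) = -24/y
j(D) = -6 - D (j(D) = -24/4 - D = -24*¼ - D = -6 - D)
j(7)*(-6*(-5)) = (-6 - 1*7)*(-6*(-5)) = (-6 - 7)*30 = -13*30 = -390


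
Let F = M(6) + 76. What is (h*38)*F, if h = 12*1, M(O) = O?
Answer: 37392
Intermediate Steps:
h = 12
F = 82 (F = 6 + 76 = 82)
(h*38)*F = (12*38)*82 = 456*82 = 37392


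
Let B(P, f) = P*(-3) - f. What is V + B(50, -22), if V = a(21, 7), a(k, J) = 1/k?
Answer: -2687/21 ≈ -127.95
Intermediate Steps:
B(P, f) = -f - 3*P (B(P, f) = -3*P - f = -f - 3*P)
V = 1/21 ≈ 0.047619
V + B(50, -22) = 1/21 + (-1*(-22) - 3*50) = 1/21 + (22 - 150) = 1/21 - 128 = -2687/21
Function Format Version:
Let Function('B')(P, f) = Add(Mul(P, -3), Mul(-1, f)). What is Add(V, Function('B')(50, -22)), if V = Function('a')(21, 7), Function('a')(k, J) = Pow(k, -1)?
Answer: Rational(-2687, 21) ≈ -127.95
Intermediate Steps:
Function('B')(P, f) = Add(Mul(-1, f), Mul(-3, P)) (Function('B')(P, f) = Add(Mul(-3, P), Mul(-1, f)) = Add(Mul(-1, f), Mul(-3, P)))
V = Rational(1, 21) (V = Pow(21, -1) = Rational(1, 21) ≈ 0.047619)
Add(V, Function('B')(50, -22)) = Add(Rational(1, 21), Add(Mul(-1, -22), Mul(-3, 50))) = Add(Rational(1, 21), Add(22, -150)) = Add(Rational(1, 21), -128) = Rational(-2687, 21)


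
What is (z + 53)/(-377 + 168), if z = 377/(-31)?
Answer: -1266/6479 ≈ -0.19540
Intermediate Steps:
z = -377/31 (z = 377*(-1/31) = -377/31 ≈ -12.161)
(z + 53)/(-377 + 168) = (-377/31 + 53)/(-377 + 168) = (1266/31)/(-209) = (1266/31)*(-1/209) = -1266/6479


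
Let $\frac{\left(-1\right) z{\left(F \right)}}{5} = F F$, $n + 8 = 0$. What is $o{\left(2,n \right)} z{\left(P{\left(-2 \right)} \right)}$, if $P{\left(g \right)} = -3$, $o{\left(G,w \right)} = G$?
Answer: $-90$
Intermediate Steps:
$n = -8$ ($n = -8 + 0 = -8$)
$z{\left(F \right)} = - 5 F^{2}$ ($z{\left(F \right)} = - 5 F F = - 5 F^{2}$)
$o{\left(2,n \right)} z{\left(P{\left(-2 \right)} \right)} = 2 \left(- 5 \left(-3\right)^{2}\right) = 2 \left(\left(-5\right) 9\right) = 2 \left(-45\right) = -90$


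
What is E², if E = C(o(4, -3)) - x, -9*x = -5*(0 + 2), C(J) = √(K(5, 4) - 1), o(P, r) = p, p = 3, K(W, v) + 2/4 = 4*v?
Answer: 2549/162 - 10*√58/9 ≈ 7.2726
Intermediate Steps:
K(W, v) = -½ + 4*v
o(P, r) = 3
C(J) = √58/2 (C(J) = √((-½ + 4*4) - 1) = √((-½ + 16) - 1) = √(31/2 - 1) = √(29/2) = √58/2)
x = 10/9 (x = -(-5)*(0 + 2)/9 = -(-5)*2/9 = -⅑*(-10) = 10/9 ≈ 1.1111)
E = -10/9 + √58/2 (E = √58/2 - 1*10/9 = √58/2 - 10/9 = -10/9 + √58/2 ≈ 2.6968)
E² = (-10/9 + √58/2)²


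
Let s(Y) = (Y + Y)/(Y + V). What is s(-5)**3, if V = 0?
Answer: 8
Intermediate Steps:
s(Y) = 2 (s(Y) = (Y + Y)/(Y + 0) = (2*Y)/Y = 2)
s(-5)**3 = 2**3 = 8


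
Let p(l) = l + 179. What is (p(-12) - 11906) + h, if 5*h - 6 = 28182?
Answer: -30507/5 ≈ -6101.4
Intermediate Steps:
h = 28188/5 (h = 6/5 + (⅕)*28182 = 6/5 + 28182/5 = 28188/5 ≈ 5637.6)
p(l) = 179 + l
(p(-12) - 11906) + h = ((179 - 12) - 11906) + 28188/5 = (167 - 11906) + 28188/5 = -11739 + 28188/5 = -30507/5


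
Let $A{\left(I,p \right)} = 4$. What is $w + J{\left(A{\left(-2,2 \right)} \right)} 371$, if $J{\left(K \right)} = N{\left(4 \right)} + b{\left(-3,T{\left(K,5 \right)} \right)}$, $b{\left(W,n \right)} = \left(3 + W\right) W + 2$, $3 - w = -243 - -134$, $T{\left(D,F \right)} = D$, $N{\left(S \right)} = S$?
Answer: $2338$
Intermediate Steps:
$w = 112$ ($w = 3 - \left(-243 - -134\right) = 3 - \left(-243 + 134\right) = 3 - -109 = 3 + 109 = 112$)
$b{\left(W,n \right)} = 2 + W \left(3 + W\right)$ ($b{\left(W,n \right)} = W \left(3 + W\right) + 2 = 2 + W \left(3 + W\right)$)
$J{\left(K \right)} = 6$ ($J{\left(K \right)} = 4 + \left(2 + \left(-3\right)^{2} + 3 \left(-3\right)\right) = 4 + \left(2 + 9 - 9\right) = 4 + 2 = 6$)
$w + J{\left(A{\left(-2,2 \right)} \right)} 371 = 112 + 6 \cdot 371 = 112 + 2226 = 2338$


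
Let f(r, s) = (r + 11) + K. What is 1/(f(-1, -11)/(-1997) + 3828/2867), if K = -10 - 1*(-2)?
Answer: 5725399/7638782 ≈ 0.74952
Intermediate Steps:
K = -8 (K = -10 + 2 = -8)
f(r, s) = 3 + r (f(r, s) = (r + 11) - 8 = (11 + r) - 8 = 3 + r)
1/(f(-1, -11)/(-1997) + 3828/2867) = 1/((3 - 1)/(-1997) + 3828/2867) = 1/(2*(-1/1997) + 3828*(1/2867)) = 1/(-2/1997 + 3828/2867) = 1/(7638782/5725399) = 5725399/7638782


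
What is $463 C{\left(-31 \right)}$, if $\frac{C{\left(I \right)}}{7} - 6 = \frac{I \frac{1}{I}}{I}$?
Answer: $\frac{599585}{31} \approx 19341.0$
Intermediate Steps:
$C{\left(I \right)} = 42 + \frac{7}{I}$ ($C{\left(I \right)} = 42 + 7 \frac{I \frac{1}{I}}{I} = 42 + 7 \cdot 1 \frac{1}{I} = 42 + \frac{7}{I}$)
$463 C{\left(-31 \right)} = 463 \left(42 + \frac{7}{-31}\right) = 463 \left(42 + 7 \left(- \frac{1}{31}\right)\right) = 463 \left(42 - \frac{7}{31}\right) = 463 \cdot \frac{1295}{31} = \frac{599585}{31}$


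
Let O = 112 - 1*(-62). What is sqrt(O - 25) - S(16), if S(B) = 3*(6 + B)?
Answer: -66 + sqrt(149) ≈ -53.793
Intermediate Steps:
O = 174 (O = 112 + 62 = 174)
S(B) = 18 + 3*B
sqrt(O - 25) - S(16) = sqrt(174 - 25) - (18 + 3*16) = sqrt(149) - (18 + 48) = sqrt(149) - 1*66 = sqrt(149) - 66 = -66 + sqrt(149)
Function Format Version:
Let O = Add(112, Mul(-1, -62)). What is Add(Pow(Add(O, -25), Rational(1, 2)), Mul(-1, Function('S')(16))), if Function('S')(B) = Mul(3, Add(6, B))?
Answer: Add(-66, Pow(149, Rational(1, 2))) ≈ -53.793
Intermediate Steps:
O = 174 (O = Add(112, 62) = 174)
Function('S')(B) = Add(18, Mul(3, B))
Add(Pow(Add(O, -25), Rational(1, 2)), Mul(-1, Function('S')(16))) = Add(Pow(Add(174, -25), Rational(1, 2)), Mul(-1, Add(18, Mul(3, 16)))) = Add(Pow(149, Rational(1, 2)), Mul(-1, Add(18, 48))) = Add(Pow(149, Rational(1, 2)), Mul(-1, 66)) = Add(Pow(149, Rational(1, 2)), -66) = Add(-66, Pow(149, Rational(1, 2)))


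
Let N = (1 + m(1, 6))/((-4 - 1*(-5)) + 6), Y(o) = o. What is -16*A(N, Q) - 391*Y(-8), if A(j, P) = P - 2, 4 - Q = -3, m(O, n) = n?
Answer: 3048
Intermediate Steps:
Q = 7 (Q = 4 - 1*(-3) = 4 + 3 = 7)
N = 1 (N = (1 + 6)/((-4 - 1*(-5)) + 6) = 7/((-4 + 5) + 6) = 7/(1 + 6) = 7/7 = 7*(⅐) = 1)
A(j, P) = -2 + P
-16*A(N, Q) - 391*Y(-8) = -16*(-2 + 7) - 391*(-8) = -16*5 + 3128 = -80 + 3128 = 3048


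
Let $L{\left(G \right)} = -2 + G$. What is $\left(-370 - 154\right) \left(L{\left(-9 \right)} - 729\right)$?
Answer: $387760$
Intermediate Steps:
$\left(-370 - 154\right) \left(L{\left(-9 \right)} - 729\right) = \left(-370 - 154\right) \left(\left(-2 - 9\right) - 729\right) = - 524 \left(-11 - 729\right) = \left(-524\right) \left(-740\right) = 387760$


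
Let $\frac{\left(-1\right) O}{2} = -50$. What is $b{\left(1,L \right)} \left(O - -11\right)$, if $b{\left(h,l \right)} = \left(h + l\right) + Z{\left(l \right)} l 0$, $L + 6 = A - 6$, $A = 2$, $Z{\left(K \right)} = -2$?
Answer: $-999$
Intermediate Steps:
$O = 100$ ($O = \left(-2\right) \left(-50\right) = 100$)
$L = -10$ ($L = -6 + \left(2 - 6\right) = -6 - 4 = -10$)
$b{\left(h,l \right)} = h + l$ ($b{\left(h,l \right)} = \left(h + l\right) + - 2 l 0 = \left(h + l\right) + 0 = h + l$)
$b{\left(1,L \right)} \left(O - -11\right) = \left(1 - 10\right) \left(100 - -11\right) = - 9 \left(100 + \left(-14 + 25\right)\right) = - 9 \left(100 + 11\right) = \left(-9\right) 111 = -999$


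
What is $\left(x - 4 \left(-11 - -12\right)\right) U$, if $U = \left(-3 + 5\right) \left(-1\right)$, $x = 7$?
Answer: $-6$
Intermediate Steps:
$U = -2$ ($U = 2 \left(-1\right) = -2$)
$\left(x - 4 \left(-11 - -12\right)\right) U = \left(7 - 4 \left(-11 - -12\right)\right) \left(-2\right) = \left(7 - 4 \left(-11 + 12\right)\right) \left(-2\right) = \left(7 - 4\right) \left(-2\right) = 3 \left(-2\right) = -6$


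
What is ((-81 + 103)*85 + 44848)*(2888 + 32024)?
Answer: 1631018816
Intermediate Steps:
((-81 + 103)*85 + 44848)*(2888 + 32024) = (22*85 + 44848)*34912 = (1870 + 44848)*34912 = 46718*34912 = 1631018816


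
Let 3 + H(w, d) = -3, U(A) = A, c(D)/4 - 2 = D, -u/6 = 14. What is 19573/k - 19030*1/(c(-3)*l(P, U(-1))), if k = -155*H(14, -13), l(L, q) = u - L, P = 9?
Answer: -4667/155 ≈ -30.110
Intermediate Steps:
u = -84 (u = -6*14 = -84)
c(D) = 8 + 4*D
H(w, d) = -6 (H(w, d) = -3 - 3 = -6)
l(L, q) = -84 - L
k = 930 (k = -155*(-6) = 930)
19573/k - 19030*1/(c(-3)*l(P, U(-1))) = 19573/930 - 19030*1/((-84 - 1*9)*(8 + 4*(-3))) = 19573*(1/930) - 19030*1/((-84 - 9)*(8 - 12)) = 19573/930 - 19030/((-93*(-4))) = 19573/930 - 19030/372 = 19573/930 - 19030*1/372 = 19573/930 - 9515/186 = -4667/155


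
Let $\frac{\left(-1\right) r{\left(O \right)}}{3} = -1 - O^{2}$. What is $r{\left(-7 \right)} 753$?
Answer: $112950$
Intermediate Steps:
$r{\left(O \right)} = 3 + 3 O^{2}$ ($r{\left(O \right)} = - 3 \left(-1 - O^{2}\right) = 3 + 3 O^{2}$)
$r{\left(-7 \right)} 753 = \left(3 + 3 \left(-7\right)^{2}\right) 753 = \left(3 + 3 \cdot 49\right) 753 = \left(3 + 147\right) 753 = 150 \cdot 753 = 112950$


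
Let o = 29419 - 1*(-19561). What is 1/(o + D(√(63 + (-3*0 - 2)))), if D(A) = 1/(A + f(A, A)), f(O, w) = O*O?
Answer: 179266861/8780493839561 + √61/8780493839561 ≈ 2.0416e-5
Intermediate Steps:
f(O, w) = O²
D(A) = 1/(A + A²)
o = 48980 (o = 29419 + 19561 = 48980)
1/(o + D(√(63 + (-3*0 - 2)))) = 1/(48980 + 1/((√(63 + (-3*0 - 2)))*(1 + √(63 + (-3*0 - 2))))) = 1/(48980 + 1/((√(63 + (0 - 2)))*(1 + √(63 + (0 - 2))))) = 1/(48980 + 1/((√(63 - 2))*(1 + √(63 - 2)))) = 1/(48980 + 1/((√61)*(1 + √61))) = 1/(48980 + (√61/61)/(1 + √61)) = 1/(48980 + √61/(61*(1 + √61)))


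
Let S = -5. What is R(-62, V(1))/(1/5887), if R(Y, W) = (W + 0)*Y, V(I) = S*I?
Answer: 1824970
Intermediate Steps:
V(I) = -5*I
R(Y, W) = W*Y
R(-62, V(1))/(1/5887) = (-5*1*(-62))/(1/5887) = (-5*(-62))/(1/5887) = 310*5887 = 1824970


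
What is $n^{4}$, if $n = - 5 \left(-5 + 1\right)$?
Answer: $160000$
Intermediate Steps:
$n = 20$ ($n = \left(-5\right) \left(-4\right) = 20$)
$n^{4} = 20^{4} = 160000$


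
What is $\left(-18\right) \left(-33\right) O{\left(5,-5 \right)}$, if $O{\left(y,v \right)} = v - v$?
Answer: $0$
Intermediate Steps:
$O{\left(y,v \right)} = 0$
$\left(-18\right) \left(-33\right) O{\left(5,-5 \right)} = \left(-18\right) \left(-33\right) 0 = 594 \cdot 0 = 0$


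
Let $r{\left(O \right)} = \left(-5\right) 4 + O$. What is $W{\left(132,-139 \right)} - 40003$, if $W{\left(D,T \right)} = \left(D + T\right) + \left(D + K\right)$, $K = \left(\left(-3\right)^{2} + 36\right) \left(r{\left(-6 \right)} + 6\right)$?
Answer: $-40778$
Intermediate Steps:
$r{\left(O \right)} = -20 + O$
$K = -900$ ($K = \left(\left(-3\right)^{2} + 36\right) \left(\left(-20 - 6\right) + 6\right) = \left(9 + 36\right) \left(-26 + 6\right) = 45 \left(-20\right) = -900$)
$W{\left(D,T \right)} = -900 + T + 2 D$ ($W{\left(D,T \right)} = \left(D + T\right) + \left(D - 900\right) = \left(D + T\right) + \left(-900 + D\right) = -900 + T + 2 D$)
$W{\left(132,-139 \right)} - 40003 = \left(-900 - 139 + 2 \cdot 132\right) - 40003 = \left(-900 - 139 + 264\right) - 40003 = -775 - 40003 = -40778$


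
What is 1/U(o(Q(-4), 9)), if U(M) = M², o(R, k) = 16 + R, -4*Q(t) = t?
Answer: 1/289 ≈ 0.0034602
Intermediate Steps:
Q(t) = -t/4
1/U(o(Q(-4), 9)) = 1/((16 - ¼*(-4))²) = 1/((16 + 1)²) = 1/(17²) = 1/289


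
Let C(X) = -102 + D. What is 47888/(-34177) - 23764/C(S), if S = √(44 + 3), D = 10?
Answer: 201944133/786071 ≈ 256.90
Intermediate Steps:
S = √47 ≈ 6.8557
C(X) = -92 (C(X) = -102 + 10 = -92)
47888/(-34177) - 23764/C(S) = 47888/(-34177) - 23764/(-92) = 47888*(-1/34177) - 23764*(-1/92) = -47888/34177 + 5941/23 = 201944133/786071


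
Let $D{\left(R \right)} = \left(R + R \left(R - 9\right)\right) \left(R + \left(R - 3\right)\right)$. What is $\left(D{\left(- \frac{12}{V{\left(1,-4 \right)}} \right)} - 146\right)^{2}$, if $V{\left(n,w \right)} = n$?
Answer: $43903876$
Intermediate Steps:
$D{\left(R \right)} = \left(-3 + 2 R\right) \left(R + R \left(-9 + R\right)\right)$ ($D{\left(R \right)} = \left(R + R \left(-9 + R\right)\right) \left(R + \left(-3 + R\right)\right) = \left(R + R \left(-9 + R\right)\right) \left(-3 + 2 R\right) = \left(-3 + 2 R\right) \left(R + R \left(-9 + R\right)\right)$)
$\left(D{\left(- \frac{12}{V{\left(1,-4 \right)}} \right)} - 146\right)^{2} = \left(- \frac{12}{1} \left(24 - 19 \left(- \frac{12}{1}\right) + 2 \left(- \frac{12}{1}\right)^{2}\right) - 146\right)^{2} = \left(\left(-12\right) 1 \left(24 - 19 \left(\left(-12\right) 1\right) + 2 \left(\left(-12\right) 1\right)^{2}\right) - 146\right)^{2} = \left(- 12 \left(24 - -228 + 2 \left(-12\right)^{2}\right) - 146\right)^{2} = \left(- 12 \left(24 + 228 + 2 \cdot 144\right) - 146\right)^{2} = \left(- 12 \left(24 + 228 + 288\right) - 146\right)^{2} = \left(\left(-12\right) 540 - 146\right)^{2} = \left(-6480 - 146\right)^{2} = \left(-6626\right)^{2} = 43903876$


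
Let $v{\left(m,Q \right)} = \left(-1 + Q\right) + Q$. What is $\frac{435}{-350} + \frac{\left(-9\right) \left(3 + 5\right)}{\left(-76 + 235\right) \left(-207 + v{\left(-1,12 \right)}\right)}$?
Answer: $- \frac{105843}{85330} \approx -1.2404$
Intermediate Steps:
$v{\left(m,Q \right)} = -1 + 2 Q$
$\frac{435}{-350} + \frac{\left(-9\right) \left(3 + 5\right)}{\left(-76 + 235\right) \left(-207 + v{\left(-1,12 \right)}\right)} = \frac{435}{-350} + \frac{\left(-9\right) \left(3 + 5\right)}{\left(-76 + 235\right) \left(-207 + \left(-1 + 2 \cdot 12\right)\right)} = 435 \left(- \frac{1}{350}\right) + \frac{\left(-9\right) 8}{159 \left(-207 + \left(-1 + 24\right)\right)} = - \frac{87}{70} - \frac{72}{159 \left(-207 + 23\right)} = - \frac{87}{70} - \frac{72}{159 \left(-184\right)} = - \frac{87}{70} - \frac{72}{-29256} = - \frac{87}{70} - - \frac{3}{1219} = - \frac{87}{70} + \frac{3}{1219} = - \frac{105843}{85330}$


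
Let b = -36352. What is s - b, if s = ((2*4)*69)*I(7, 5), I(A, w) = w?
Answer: 39112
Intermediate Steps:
s = 2760 (s = ((2*4)*69)*5 = (8*69)*5 = 552*5 = 2760)
s - b = 2760 - 1*(-36352) = 2760 + 36352 = 39112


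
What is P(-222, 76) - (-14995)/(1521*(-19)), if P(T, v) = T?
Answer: -6430573/28899 ≈ -222.52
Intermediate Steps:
P(-222, 76) - (-14995)/(1521*(-19)) = -222 - (-14995)/(1521*(-19)) = -222 - (-14995)/(-28899) = -222 - (-14995)*(-1)/28899 = -222 - 1*14995/28899 = -222 - 14995/28899 = -6430573/28899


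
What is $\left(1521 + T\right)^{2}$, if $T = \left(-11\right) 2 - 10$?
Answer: $2217121$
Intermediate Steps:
$T = -32$ ($T = -22 - 10 = -32$)
$\left(1521 + T\right)^{2} = \left(1521 - 32\right)^{2} = 1489^{2} = 2217121$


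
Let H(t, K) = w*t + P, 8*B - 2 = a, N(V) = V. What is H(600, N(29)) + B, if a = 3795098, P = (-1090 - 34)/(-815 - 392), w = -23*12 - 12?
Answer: 728034473/2414 ≈ 3.0159e+5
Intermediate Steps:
w = -288 (w = -276 - 12 = -288)
P = 1124/1207 (P = -1124/(-1207) = -1124*(-1/1207) = 1124/1207 ≈ 0.93123)
B = 948775/2 (B = 1/4 + (1/8)*3795098 = 1/4 + 1897549/4 = 948775/2 ≈ 4.7439e+5)
H(t, K) = 1124/1207 - 288*t (H(t, K) = -288*t + 1124/1207 = 1124/1207 - 288*t)
H(600, N(29)) + B = (1124/1207 - 288*600) + 948775/2 = (1124/1207 - 172800) + 948775/2 = -208568476/1207 + 948775/2 = 728034473/2414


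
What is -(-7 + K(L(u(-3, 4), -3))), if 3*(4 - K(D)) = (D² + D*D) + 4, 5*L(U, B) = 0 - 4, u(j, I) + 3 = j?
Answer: 119/25 ≈ 4.7600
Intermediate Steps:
u(j, I) = -3 + j
L(U, B) = -⅘ (L(U, B) = (0 - 4)/5 = (⅕)*(-4) = -⅘)
K(D) = 8/3 - 2*D²/3 (K(D) = 4 - ((D² + D*D) + 4)/3 = 4 - ((D² + D²) + 4)/3 = 4 - (2*D² + 4)/3 = 4 - (4 + 2*D²)/3 = 4 + (-4/3 - 2*D²/3) = 8/3 - 2*D²/3)
-(-7 + K(L(u(-3, 4), -3))) = -(-7 + (8/3 - 2*(-⅘)²/3)) = -(-7 + (8/3 - ⅔*16/25)) = -(-7 + (8/3 - 32/75)) = -(-7 + 56/25) = -1*(-119/25) = 119/25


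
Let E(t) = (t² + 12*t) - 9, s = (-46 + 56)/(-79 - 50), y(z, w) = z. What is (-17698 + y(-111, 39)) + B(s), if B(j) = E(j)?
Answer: -296524718/16641 ≈ -17819.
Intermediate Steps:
s = -10/129 (s = 10/(-129) = 10*(-1/129) = -10/129 ≈ -0.077519)
E(t) = -9 + t² + 12*t
B(j) = -9 + j² + 12*j
(-17698 + y(-111, 39)) + B(s) = (-17698 - 111) + (-9 + (-10/129)² + 12*(-10/129)) = -17809 + (-9 + 100/16641 - 40/43) = -17809 - 165149/16641 = -296524718/16641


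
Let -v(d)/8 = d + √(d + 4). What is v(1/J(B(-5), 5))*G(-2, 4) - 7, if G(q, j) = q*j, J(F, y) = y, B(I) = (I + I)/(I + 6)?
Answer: 29/5 + 64*√105/5 ≈ 136.96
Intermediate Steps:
B(I) = 2*I/(6 + I) (B(I) = (2*I)/(6 + I) = 2*I/(6 + I))
v(d) = -8*d - 8*√(4 + d) (v(d) = -8*(d + √(d + 4)) = -8*(d + √(4 + d)) = -8*d - 8*√(4 + d))
G(q, j) = j*q
v(1/J(B(-5), 5))*G(-2, 4) - 7 = (-8/5 - 8*√(4 + 1/5))*(4*(-2)) - 7 = (-8*⅕ - 8*√(4 + ⅕))*(-8) - 7 = (-8/5 - 8*√105/5)*(-8) - 7 = (64/5 + 64*√105/5) - 7 = 29/5 + 64*√105/5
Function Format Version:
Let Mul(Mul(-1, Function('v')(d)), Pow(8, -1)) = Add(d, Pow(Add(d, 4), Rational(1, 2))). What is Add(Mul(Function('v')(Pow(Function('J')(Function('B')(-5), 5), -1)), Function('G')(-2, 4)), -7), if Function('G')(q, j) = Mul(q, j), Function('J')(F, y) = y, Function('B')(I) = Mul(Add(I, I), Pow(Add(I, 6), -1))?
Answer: Add(Rational(29, 5), Mul(Rational(64, 5), Pow(105, Rational(1, 2)))) ≈ 136.96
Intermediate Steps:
Function('B')(I) = Mul(2, I, Pow(Add(6, I), -1)) (Function('B')(I) = Mul(Mul(2, I), Pow(Add(6, I), -1)) = Mul(2, I, Pow(Add(6, I), -1)))
Function('v')(d) = Add(Mul(-8, d), Mul(-8, Pow(Add(4, d), Rational(1, 2)))) (Function('v')(d) = Mul(-8, Add(d, Pow(Add(d, 4), Rational(1, 2)))) = Mul(-8, Add(d, Pow(Add(4, d), Rational(1, 2)))) = Add(Mul(-8, d), Mul(-8, Pow(Add(4, d), Rational(1, 2)))))
Function('G')(q, j) = Mul(j, q)
Add(Mul(Function('v')(Pow(Function('J')(Function('B')(-5), 5), -1)), Function('G')(-2, 4)), -7) = Add(Mul(Add(Mul(-8, Pow(5, -1)), Mul(-8, Pow(Add(4, Pow(5, -1)), Rational(1, 2)))), Mul(4, -2)), -7) = Add(Mul(Add(Mul(-8, Rational(1, 5)), Mul(-8, Pow(Add(4, Rational(1, 5)), Rational(1, 2)))), -8), -7) = Add(Mul(Add(Rational(-8, 5), Mul(-8, Pow(Rational(21, 5), Rational(1, 2)))), -8), -7) = Add(Mul(Add(Rational(-8, 5), Mul(-8, Mul(Rational(1, 5), Pow(105, Rational(1, 2))))), -8), -7) = Add(Mul(Add(Rational(-8, 5), Mul(Rational(-8, 5), Pow(105, Rational(1, 2)))), -8), -7) = Add(Add(Rational(64, 5), Mul(Rational(64, 5), Pow(105, Rational(1, 2)))), -7) = Add(Rational(29, 5), Mul(Rational(64, 5), Pow(105, Rational(1, 2))))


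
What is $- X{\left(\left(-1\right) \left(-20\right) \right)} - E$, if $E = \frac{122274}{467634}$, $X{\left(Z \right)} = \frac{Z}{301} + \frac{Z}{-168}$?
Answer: $- \frac{29400269}{140757834} \approx -0.20887$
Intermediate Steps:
$X{\left(Z \right)} = - \frac{19 Z}{7224}$ ($X{\left(Z \right)} = Z \frac{1}{301} + Z \left(- \frac{1}{168}\right) = \frac{Z}{301} - \frac{Z}{168} = - \frac{19 Z}{7224}$)
$E = \frac{20379}{77939}$ ($E = 122274 \cdot \frac{1}{467634} = \frac{20379}{77939} \approx 0.26147$)
$- X{\left(\left(-1\right) \left(-20\right) \right)} - E = - \frac{\left(-19\right) \left(\left(-1\right) \left(-20\right)\right)}{7224} - \frac{20379}{77939} = - \frac{\left(-19\right) 20}{7224} - \frac{20379}{77939} = \left(-1\right) \left(- \frac{95}{1806}\right) - \frac{20379}{77939} = \frac{95}{1806} - \frac{20379}{77939} = - \frac{29400269}{140757834}$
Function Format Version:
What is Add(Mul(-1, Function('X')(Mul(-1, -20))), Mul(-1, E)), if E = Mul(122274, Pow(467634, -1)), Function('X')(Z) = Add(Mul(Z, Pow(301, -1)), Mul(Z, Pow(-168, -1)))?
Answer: Rational(-29400269, 140757834) ≈ -0.20887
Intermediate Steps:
Function('X')(Z) = Mul(Rational(-19, 7224), Z) (Function('X')(Z) = Add(Mul(Z, Rational(1, 301)), Mul(Z, Rational(-1, 168))) = Add(Mul(Rational(1, 301), Z), Mul(Rational(-1, 168), Z)) = Mul(Rational(-19, 7224), Z))
E = Rational(20379, 77939) (E = Mul(122274, Rational(1, 467634)) = Rational(20379, 77939) ≈ 0.26147)
Add(Mul(-1, Function('X')(Mul(-1, -20))), Mul(-1, E)) = Add(Mul(-1, Mul(Rational(-19, 7224), Mul(-1, -20))), Mul(-1, Rational(20379, 77939))) = Add(Mul(-1, Mul(Rational(-19, 7224), 20)), Rational(-20379, 77939)) = Add(Mul(-1, Rational(-95, 1806)), Rational(-20379, 77939)) = Add(Rational(95, 1806), Rational(-20379, 77939)) = Rational(-29400269, 140757834)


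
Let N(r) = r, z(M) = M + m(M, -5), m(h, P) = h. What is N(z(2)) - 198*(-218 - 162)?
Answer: 75244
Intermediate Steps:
z(M) = 2*M (z(M) = M + M = 2*M)
N(z(2)) - 198*(-218 - 162) = 2*2 - 198*(-218 - 162) = 4 - 198*(-380) = 4 + 75240 = 75244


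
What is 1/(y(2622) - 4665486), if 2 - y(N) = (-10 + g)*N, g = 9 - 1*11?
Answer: -1/4634020 ≈ -2.1580e-7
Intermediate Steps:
g = -2 (g = 9 - 11 = -2)
y(N) = 2 + 12*N (y(N) = 2 - (-10 - 2)*N = 2 - (-12)*N = 2 + 12*N)
1/(y(2622) - 4665486) = 1/((2 + 12*2622) - 4665486) = 1/((2 + 31464) - 4665486) = 1/(31466 - 4665486) = 1/(-4634020) = -1/4634020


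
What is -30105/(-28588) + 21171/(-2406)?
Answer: -88800653/11463788 ≈ -7.7462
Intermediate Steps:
-30105/(-28588) + 21171/(-2406) = -30105*(-1/28588) + 21171*(-1/2406) = 30105/28588 - 7057/802 = -88800653/11463788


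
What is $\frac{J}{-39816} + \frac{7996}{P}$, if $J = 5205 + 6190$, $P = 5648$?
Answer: $\frac{15875611}{14055048} \approx 1.1295$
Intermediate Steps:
$J = 11395$
$\frac{J}{-39816} + \frac{7996}{P} = \frac{11395}{-39816} + \frac{7996}{5648} = 11395 \left(- \frac{1}{39816}\right) + 7996 \cdot \frac{1}{5648} = - \frac{11395}{39816} + \frac{1999}{1412} = \frac{15875611}{14055048}$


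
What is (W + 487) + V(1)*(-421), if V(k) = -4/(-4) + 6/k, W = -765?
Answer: -3225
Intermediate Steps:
V(k) = 1 + 6/k (V(k) = -4*(-¼) + 6/k = 1 + 6/k)
(W + 487) + V(1)*(-421) = (-765 + 487) + ((6 + 1)/1)*(-421) = -278 + (1*7)*(-421) = -278 + 7*(-421) = -278 - 2947 = -3225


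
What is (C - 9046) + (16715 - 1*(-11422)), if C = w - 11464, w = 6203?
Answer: 13830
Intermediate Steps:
C = -5261 (C = 6203 - 11464 = -5261)
(C - 9046) + (16715 - 1*(-11422)) = (-5261 - 9046) + (16715 - 1*(-11422)) = -14307 + (16715 + 11422) = -14307 + 28137 = 13830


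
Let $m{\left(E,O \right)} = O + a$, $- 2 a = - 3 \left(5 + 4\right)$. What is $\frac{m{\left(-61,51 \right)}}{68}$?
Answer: $\frac{129}{136} \approx 0.94853$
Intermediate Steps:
$a = \frac{27}{2}$ ($a = - \frac{\left(-3\right) \left(5 + 4\right)}{2} = - \frac{\left(-3\right) 9}{2} = \left(- \frac{1}{2}\right) \left(-27\right) = \frac{27}{2} \approx 13.5$)
$m{\left(E,O \right)} = \frac{27}{2} + O$ ($m{\left(E,O \right)} = O + \frac{27}{2} = \frac{27}{2} + O$)
$\frac{m{\left(-61,51 \right)}}{68} = \frac{\frac{27}{2} + 51}{68} = \frac{129}{2} \cdot \frac{1}{68} = \frac{129}{136}$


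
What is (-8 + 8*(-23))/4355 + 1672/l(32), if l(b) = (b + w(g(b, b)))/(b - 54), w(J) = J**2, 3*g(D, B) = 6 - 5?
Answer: -1441804368/1258595 ≈ -1145.6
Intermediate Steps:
g(D, B) = 1/3 (g(D, B) = (6 - 5)/3 = (1/3)*1 = 1/3)
l(b) = (1/9 + b)/(-54 + b) (l(b) = (b + (1/3)**2)/(b - 54) = (b + 1/9)/(-54 + b) = (1/9 + b)/(-54 + b))
(-8 + 8*(-23))/4355 + 1672/l(32) = (-8 + 8*(-23))/4355 + 1672/(((1/9 + 32)/(-54 + 32))) = (-8 - 184)*(1/4355) + 1672/(((289/9)/(-22))) = -192*1/4355 + 1672/((-1/22*289/9)) = -192/4355 + 1672/(-289/198) = -192/4355 + 1672*(-198/289) = -192/4355 - 331056/289 = -1441804368/1258595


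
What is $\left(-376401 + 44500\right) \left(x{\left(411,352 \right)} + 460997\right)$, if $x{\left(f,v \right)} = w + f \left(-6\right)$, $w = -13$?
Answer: $-152182582718$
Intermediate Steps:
$x{\left(f,v \right)} = -13 - 6 f$ ($x{\left(f,v \right)} = -13 + f \left(-6\right) = -13 - 6 f$)
$\left(-376401 + 44500\right) \left(x{\left(411,352 \right)} + 460997\right) = \left(-376401 + 44500\right) \left(\left(-13 - 2466\right) + 460997\right) = - 331901 \left(\left(-13 - 2466\right) + 460997\right) = - 331901 \left(-2479 + 460997\right) = \left(-331901\right) 458518 = -152182582718$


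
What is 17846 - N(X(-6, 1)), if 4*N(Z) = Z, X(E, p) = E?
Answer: 35695/2 ≈ 17848.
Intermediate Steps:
N(Z) = Z/4
17846 - N(X(-6, 1)) = 17846 - (-6)/4 = 17846 - 1*(-3/2) = 17846 + 3/2 = 35695/2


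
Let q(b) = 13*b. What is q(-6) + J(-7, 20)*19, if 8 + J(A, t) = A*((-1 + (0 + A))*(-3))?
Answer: -3422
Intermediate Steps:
J(A, t) = -8 + A*(3 - 3*A) (J(A, t) = -8 + A*((-1 + (0 + A))*(-3)) = -8 + A*((-1 + A)*(-3)) = -8 + A*(3 - 3*A))
q(-6) + J(-7, 20)*19 = 13*(-6) + (-8 - 3*(-7)² + 3*(-7))*19 = -78 + (-8 - 3*49 - 21)*19 = -78 + (-8 - 147 - 21)*19 = -78 - 176*19 = -78 - 3344 = -3422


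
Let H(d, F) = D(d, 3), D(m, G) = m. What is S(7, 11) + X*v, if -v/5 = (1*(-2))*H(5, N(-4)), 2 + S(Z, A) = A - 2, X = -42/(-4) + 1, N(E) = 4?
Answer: 582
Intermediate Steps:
H(d, F) = d
X = 23/2 (X = -42*(-1)/4 + 1 = -6*(-7/4) + 1 = 21/2 + 1 = 23/2 ≈ 11.500)
S(Z, A) = -4 + A (S(Z, A) = -2 + (A - 2) = -2 + (-2 + A) = -4 + A)
v = 50 (v = -5*1*(-2)*5 = -(-10)*5 = -5*(-10) = 50)
S(7, 11) + X*v = (-4 + 11) + (23/2)*50 = 7 + 575 = 582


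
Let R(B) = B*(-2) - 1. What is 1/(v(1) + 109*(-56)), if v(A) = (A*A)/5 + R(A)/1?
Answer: -5/30534 ≈ -0.00016375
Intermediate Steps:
R(B) = -1 - 2*B (R(B) = -2*B - 1 = -1 - 2*B)
v(A) = -1 - 2*A + A²/5 (v(A) = (A*A)/5 + (-1 - 2*A)/1 = A²*(⅕) + (-1 - 2*A)*1 = A²/5 + (-1 - 2*A) = -1 - 2*A + A²/5)
1/(v(1) + 109*(-56)) = 1/((-1 - 2*1 + (⅕)*1²) + 109*(-56)) = 1/((-1 - 2 + (⅕)*1) - 6104) = 1/((-1 - 2 + ⅕) - 6104) = 1/(-14/5 - 6104) = 1/(-30534/5) = -5/30534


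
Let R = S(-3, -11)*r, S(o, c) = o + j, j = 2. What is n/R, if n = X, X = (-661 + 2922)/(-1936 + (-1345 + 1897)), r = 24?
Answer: 2261/33216 ≈ 0.068070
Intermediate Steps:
S(o, c) = 2 + o (S(o, c) = o + 2 = 2 + o)
X = -2261/1384 (X = 2261/(-1936 + 552) = 2261/(-1384) = 2261*(-1/1384) = -2261/1384 ≈ -1.6337)
n = -2261/1384 ≈ -1.6337
R = -24 (R = (2 - 3)*24 = -1*24 = -24)
n/R = -2261/1384/(-24) = -2261/1384*(-1/24) = 2261/33216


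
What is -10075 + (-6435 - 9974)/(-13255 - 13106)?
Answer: -265570666/26361 ≈ -10074.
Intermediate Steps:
-10075 + (-6435 - 9974)/(-13255 - 13106) = -10075 - 16409/(-26361) = -10075 - 16409*(-1/26361) = -10075 + 16409/26361 = -265570666/26361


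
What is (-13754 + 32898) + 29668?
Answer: 48812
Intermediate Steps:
(-13754 + 32898) + 29668 = 19144 + 29668 = 48812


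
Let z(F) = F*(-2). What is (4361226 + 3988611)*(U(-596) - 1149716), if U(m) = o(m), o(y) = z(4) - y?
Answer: -9595031492136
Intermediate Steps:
z(F) = -2*F
o(y) = -8 - y (o(y) = -2*4 - y = -8 - y)
U(m) = -8 - m
(4361226 + 3988611)*(U(-596) - 1149716) = (4361226 + 3988611)*((-8 - 1*(-596)) - 1149716) = 8349837*((-8 + 596) - 1149716) = 8349837*(588 - 1149716) = 8349837*(-1149128) = -9595031492136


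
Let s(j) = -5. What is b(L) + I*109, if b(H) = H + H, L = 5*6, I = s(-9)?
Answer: -485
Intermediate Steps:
I = -5
L = 30
b(H) = 2*H
b(L) + I*109 = 2*30 - 5*109 = 60 - 545 = -485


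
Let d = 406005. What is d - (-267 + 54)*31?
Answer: 412608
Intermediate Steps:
d - (-267 + 54)*31 = 406005 - (-267 + 54)*31 = 406005 - (-213)*31 = 406005 - 1*(-6603) = 406005 + 6603 = 412608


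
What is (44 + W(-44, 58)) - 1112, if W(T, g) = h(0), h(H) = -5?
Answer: -1073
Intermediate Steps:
W(T, g) = -5
(44 + W(-44, 58)) - 1112 = (44 - 5) - 1112 = 39 - 1112 = -1073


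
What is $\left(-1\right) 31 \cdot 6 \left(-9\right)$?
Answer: $1674$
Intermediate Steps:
$\left(-1\right) 31 \cdot 6 \left(-9\right) = \left(-31\right) \left(-54\right) = 1674$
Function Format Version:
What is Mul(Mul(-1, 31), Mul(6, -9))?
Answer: 1674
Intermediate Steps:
Mul(Mul(-1, 31), Mul(6, -9)) = Mul(-31, -54) = 1674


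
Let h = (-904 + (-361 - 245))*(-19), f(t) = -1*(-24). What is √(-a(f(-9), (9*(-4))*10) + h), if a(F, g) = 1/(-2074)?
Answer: √123409348514/2074 ≈ 169.38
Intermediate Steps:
f(t) = 24
a(F, g) = -1/2074
h = 28690 (h = (-904 - 606)*(-19) = -1510*(-19) = 28690)
√(-a(f(-9), (9*(-4))*10) + h) = √(-1*(-1/2074) + 28690) = √(1/2074 + 28690) = √(59503061/2074) = √123409348514/2074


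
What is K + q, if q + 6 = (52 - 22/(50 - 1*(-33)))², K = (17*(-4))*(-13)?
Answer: 24486978/6889 ≈ 3554.5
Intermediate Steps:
K = 884 (K = -68*(-13) = 884)
q = 18397102/6889 (q = -6 + (52 - 22/(50 - 1*(-33)))² = -6 + (52 - 22/(50 + 33))² = -6 + (52 - 22/83)² = -6 + (4294/83)² = -6 + 18438436/6889 = 18397102/6889 ≈ 2670.5)
K + q = 884 + 18397102/6889 = 24486978/6889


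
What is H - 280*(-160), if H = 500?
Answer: 45300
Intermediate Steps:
H - 280*(-160) = 500 - 280*(-160) = 500 + 44800 = 45300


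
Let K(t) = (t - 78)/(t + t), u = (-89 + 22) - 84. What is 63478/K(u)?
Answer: 19170356/229 ≈ 83713.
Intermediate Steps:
u = -151 (u = -67 - 84 = -151)
K(t) = (-78 + t)/(2*t) (K(t) = (-78 + t)/((2*t)) = (-78 + t)*(1/(2*t)) = (-78 + t)/(2*t))
63478/K(u) = 63478/(((½)*(-78 - 151)/(-151))) = 63478/(((½)*(-1/151)*(-229))) = 63478/(229/302) = 63478*(302/229) = 19170356/229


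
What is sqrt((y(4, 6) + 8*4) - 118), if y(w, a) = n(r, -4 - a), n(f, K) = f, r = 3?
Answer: I*sqrt(83) ≈ 9.1104*I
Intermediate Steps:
y(w, a) = 3
sqrt((y(4, 6) + 8*4) - 118) = sqrt((3 + 8*4) - 118) = sqrt((3 + 32) - 118) = sqrt(35 - 118) = sqrt(-83) = I*sqrt(83)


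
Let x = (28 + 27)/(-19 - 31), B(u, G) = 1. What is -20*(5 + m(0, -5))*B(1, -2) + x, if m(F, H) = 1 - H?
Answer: -2211/10 ≈ -221.10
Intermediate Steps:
x = -11/10 (x = 55/(-50) = 55*(-1/50) = -11/10 ≈ -1.1000)
-20*(5 + m(0, -5))*B(1, -2) + x = -20*(5 + (1 - 1*(-5))) - 11/10 = -20*(5 + (1 + 5)) - 11/10 = -20*(5 + 6) - 11/10 = -220 - 11/10 = -2211/10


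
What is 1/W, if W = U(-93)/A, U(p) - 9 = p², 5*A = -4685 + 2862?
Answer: -1823/43290 ≈ -0.042111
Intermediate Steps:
A = -1823/5 (A = (-4685 + 2862)/5 = (⅕)*(-1823) = -1823/5 ≈ -364.60)
U(p) = 9 + p²
W = -43290/1823 (W = (9 + (-93)²)/(-1823/5) = (9 + 8649)*(-5/1823) = 8658*(-5/1823) = -43290/1823 ≈ -23.747)
1/W = 1/(-43290/1823) = -1823/43290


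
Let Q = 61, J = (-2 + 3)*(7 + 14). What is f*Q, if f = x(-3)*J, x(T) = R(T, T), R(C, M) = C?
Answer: -3843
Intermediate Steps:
x(T) = T
J = 21 (J = 1*21 = 21)
f = -63 (f = -3*21 = -63)
f*Q = -63*61 = -3843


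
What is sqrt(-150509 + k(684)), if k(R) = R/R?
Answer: 2*I*sqrt(37627) ≈ 387.95*I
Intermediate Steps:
k(R) = 1
sqrt(-150509 + k(684)) = sqrt(-150509 + 1) = sqrt(-150508) = 2*I*sqrt(37627)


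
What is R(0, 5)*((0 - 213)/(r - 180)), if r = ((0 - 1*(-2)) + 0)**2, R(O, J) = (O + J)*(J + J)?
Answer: 5325/88 ≈ 60.511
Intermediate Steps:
R(O, J) = 2*J*(J + O) (R(O, J) = (J + O)*(2*J) = 2*J*(J + O))
r = 4 (r = ((0 + 2) + 0)**2 = (2 + 0)**2 = 2**2 = 4)
R(0, 5)*((0 - 213)/(r - 180)) = (2*5*(5 + 0))*((0 - 213)/(4 - 180)) = (2*5*5)*(-213/(-176)) = 50*(-213*(-1/176)) = 50*(213/176) = 5325/88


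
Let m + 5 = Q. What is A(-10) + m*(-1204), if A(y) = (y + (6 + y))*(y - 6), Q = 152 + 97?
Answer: -293552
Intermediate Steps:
Q = 249
m = 244 (m = -5 + 249 = 244)
A(y) = (-6 + y)*(6 + 2*y) (A(y) = (6 + 2*y)*(-6 + y) = (-6 + y)*(6 + 2*y))
A(-10) + m*(-1204) = (-36 - 6*(-10) + 2*(-10)**2) + 244*(-1204) = (-36 + 60 + 2*100) - 293776 = (-36 + 60 + 200) - 293776 = 224 - 293776 = -293552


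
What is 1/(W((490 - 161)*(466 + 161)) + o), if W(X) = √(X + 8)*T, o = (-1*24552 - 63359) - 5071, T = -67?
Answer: -92982/7719612025 + 67*√206291/7719612025 ≈ -8.1029e-6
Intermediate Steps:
o = -92982 (o = (-24552 - 63359) - 5071 = -87911 - 5071 = -92982)
W(X) = -67*√(8 + X) (W(X) = √(X + 8)*(-67) = √(8 + X)*(-67) = -67*√(8 + X))
1/(W((490 - 161)*(466 + 161)) + o) = 1/(-67*√(8 + (490 - 161)*(466 + 161)) - 92982) = 1/(-67*√(8 + 329*627) - 92982) = 1/(-67*√(8 + 206283) - 92982) = 1/(-67*√206291 - 92982) = 1/(-92982 - 67*√206291)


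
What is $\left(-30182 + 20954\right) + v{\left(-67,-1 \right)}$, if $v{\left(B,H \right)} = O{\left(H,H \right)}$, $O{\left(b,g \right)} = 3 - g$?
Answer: $-9224$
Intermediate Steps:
$v{\left(B,H \right)} = 3 - H$
$\left(-30182 + 20954\right) + v{\left(-67,-1 \right)} = \left(-30182 + 20954\right) + \left(3 - -1\right) = -9228 + \left(3 + 1\right) = -9228 + 4 = -9224$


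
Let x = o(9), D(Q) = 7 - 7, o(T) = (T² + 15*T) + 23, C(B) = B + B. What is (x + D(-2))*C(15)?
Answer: 7170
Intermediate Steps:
C(B) = 2*B
o(T) = 23 + T² + 15*T
D(Q) = 0
x = 239 (x = 23 + 9² + 15*9 = 23 + 81 + 135 = 239)
(x + D(-2))*C(15) = (239 + 0)*(2*15) = 239*30 = 7170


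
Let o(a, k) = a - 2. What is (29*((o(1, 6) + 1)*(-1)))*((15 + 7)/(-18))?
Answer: 0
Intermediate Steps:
o(a, k) = -2 + a
(29*((o(1, 6) + 1)*(-1)))*((15 + 7)/(-18)) = (29*(((-2 + 1) + 1)*(-1)))*((15 + 7)/(-18)) = (29*((-1 + 1)*(-1)))*(22*(-1/18)) = (29*(0*(-1)))*(-11/9) = (29*0)*(-11/9) = 0*(-11/9) = 0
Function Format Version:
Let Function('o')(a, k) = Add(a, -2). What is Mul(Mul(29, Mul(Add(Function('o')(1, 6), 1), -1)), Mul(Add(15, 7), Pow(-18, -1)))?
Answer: 0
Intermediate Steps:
Function('o')(a, k) = Add(-2, a)
Mul(Mul(29, Mul(Add(Function('o')(1, 6), 1), -1)), Mul(Add(15, 7), Pow(-18, -1))) = Mul(Mul(29, Mul(Add(Add(-2, 1), 1), -1)), Mul(Add(15, 7), Pow(-18, -1))) = Mul(Mul(29, Mul(Add(-1, 1), -1)), Mul(22, Rational(-1, 18))) = Mul(Mul(29, Mul(0, -1)), Rational(-11, 9)) = Mul(Mul(29, 0), Rational(-11, 9)) = Mul(0, Rational(-11, 9)) = 0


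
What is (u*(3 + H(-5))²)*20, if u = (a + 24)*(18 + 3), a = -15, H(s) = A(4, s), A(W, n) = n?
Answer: 15120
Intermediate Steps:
H(s) = s
u = 189 (u = (-15 + 24)*(18 + 3) = 9*21 = 189)
(u*(3 + H(-5))²)*20 = (189*(3 - 5)²)*20 = (189*(-2)²)*20 = (189*4)*20 = 756*20 = 15120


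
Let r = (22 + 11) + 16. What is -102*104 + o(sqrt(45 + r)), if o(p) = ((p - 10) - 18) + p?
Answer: -10636 + 2*sqrt(94) ≈ -10617.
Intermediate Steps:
r = 49 (r = 33 + 16 = 49)
o(p) = -28 + 2*p (o(p) = ((-10 + p) - 18) + p = (-28 + p) + p = -28 + 2*p)
-102*104 + o(sqrt(45 + r)) = -102*104 + (-28 + 2*sqrt(45 + 49)) = -10608 + (-28 + 2*sqrt(94)) = -10636 + 2*sqrt(94)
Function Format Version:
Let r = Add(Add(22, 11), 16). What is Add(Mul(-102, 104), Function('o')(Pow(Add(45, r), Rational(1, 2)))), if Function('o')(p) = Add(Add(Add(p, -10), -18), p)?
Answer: Add(-10636, Mul(2, Pow(94, Rational(1, 2)))) ≈ -10617.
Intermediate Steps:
r = 49 (r = Add(33, 16) = 49)
Function('o')(p) = Add(-28, Mul(2, p)) (Function('o')(p) = Add(Add(Add(-10, p), -18), p) = Add(Add(-28, p), p) = Add(-28, Mul(2, p)))
Add(Mul(-102, 104), Function('o')(Pow(Add(45, r), Rational(1, 2)))) = Add(Mul(-102, 104), Add(-28, Mul(2, Pow(Add(45, 49), Rational(1, 2))))) = Add(-10608, Add(-28, Mul(2, Pow(94, Rational(1, 2))))) = Add(-10636, Mul(2, Pow(94, Rational(1, 2))))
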